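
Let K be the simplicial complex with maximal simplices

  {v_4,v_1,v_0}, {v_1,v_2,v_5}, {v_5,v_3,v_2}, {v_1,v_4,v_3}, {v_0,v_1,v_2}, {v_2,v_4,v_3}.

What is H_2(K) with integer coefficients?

Fix the vertex order v_0 < v_1 < v_2 < v_3 < v_4 < v_5 and write every simplex with vertices in increasing order. Then dim K = 2 and the simplices of K are:

  0-simplices (6): [v_0], [v_1], [v_2], [v_3], [v_4], [v_5]
  1-simplices (12): [v_0,v_1], [v_0,v_2], [v_0,v_4], [v_1,v_2], [v_1,v_3], [v_1,v_4], [v_1,v_5], [v_2,v_3], [v_2,v_4], [v_2,v_5], [v_3,v_4], [v_3,v_5]
  2-simplices (6): [v_0,v_1,v_2], [v_0,v_1,v_4], [v_1,v_2,v_5], [v_1,v_3,v_4], [v_2,v_3,v_4], [v_2,v_3,v_5]

giving chain groups C_0 ≅ Z^6, C_1 ≅ Z^12, C_2 ≅ Z^6.

The boundary map ∂_1: C_1 → C_0 is given by ∂[p,q] = [q] − [p]. For instance
  ∂[v_0,v_2] = [v_2] − [v_0].
As a 6×12 matrix over Z this has rank 5, with invariant factors (1,1,1,1,1).

The boundary map ∂_2: C_2 → C_1 sends each 2-simplex [p,q,r] to [q,r] − [p,r] + [p,q]. For instance
  ∂[v_0,v_1,v_4] = [v_1,v_4] − [v_0,v_4] + [v_0,v_1],
  ∂[v_1,v_3,v_4] = [v_3,v_4] − [v_1,v_4] + [v_1,v_3].
The resulting 12×6 matrix has rank 6, and its Smith normal form has invariant factors (1,1,1,1,1,1).

Computing H_k = (kernel of ∂_k) / (image of ∂_{k+1}):

  H_2: rank ker ∂_2 − rank ∂_3 = (6 − 6) − 0 = 0, and there is no ∂_3, so H_2 ≅ 0.

H_2 ≅ 0.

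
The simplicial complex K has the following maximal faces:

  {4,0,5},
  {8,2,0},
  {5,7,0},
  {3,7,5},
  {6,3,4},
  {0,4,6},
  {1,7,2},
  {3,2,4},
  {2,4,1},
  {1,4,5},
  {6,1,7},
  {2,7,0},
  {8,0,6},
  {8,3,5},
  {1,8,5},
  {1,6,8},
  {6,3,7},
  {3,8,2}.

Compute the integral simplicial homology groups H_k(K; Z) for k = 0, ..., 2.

H_0 ≅ Z,  H_1 ≅ Z^2,  H_2 ≅ Z.

Take the total order 0 < 1 < 2 < 3 < 4 < 5 < 6 < 7 < 8 on the vertex set. Then K (dimension 2) consists of the simplices:

  0-simplices (9): [0], [1], [2], [3], [4], [5], [6], [7], [8]
  1-simplices (27): (27 of them)
  2-simplices (18): [0,2,7], [0,2,8], [0,4,5], [0,4,6], [0,5,7], [0,6,8], [1,2,4], [1,2,7], [1,4,5], [1,5,8], [1,6,7], [1,6,8], [2,3,4], [2,3,8], [3,4,6], [3,5,7], [3,5,8], [3,6,7]

so the chain groups are C_0 ≅ Z^9, C_1 ≅ Z^27, C_2 ≅ Z^18.

Boundary ∂_1: C_1 → C_0 sends each edge [p,q] (with p < q) to q − p. For instance
  ∂[0,5] = [5] − [0].
The 9×27 boundary matrix has rank 8 and Smith normal form diag(1,1,1,1,1,1,1,1).

∂_2: C_2 → C_1 sends each 2-simplex [p,q,r] to [q,r] − [p,r] + [p,q]. For instance
  ∂[1,2,7] = [2,7] − [1,7] + [1,2],
  ∂[0,6,8] = [6,8] − [0,8] + [0,6].
This gives a 27×18 integer matrix of rank 17; reducing to Smith normal form yields diagonal entries (1,1,1,1,1,1,1,1,1,1,1,1,1,1,1,1,1).

Computing H_k = (kernel of ∂_k) / (image of ∂_{k+1}):

  H_0: rank C_0 − rank ∂_1 = 9 − 8 = 1, and the invariant factors of ∂_1 are all 1, so H_0 = Z.
  H_1: rank ker ∂_1 − rank ∂_2 = (27 − 8) − 17 = 2, and the invariant factors of ∂_2 are all 1, so H_1 = Z^2.
  H_2: rank ker ∂_2 − rank ∂_3 = (18 − 17) − 0 = 1, and there is no ∂_3, so H_2 = Z.

As a check, the Euler characteristic is 9 − 27 + 18 = 0, which agrees with 1 − 2 + 1 = 0.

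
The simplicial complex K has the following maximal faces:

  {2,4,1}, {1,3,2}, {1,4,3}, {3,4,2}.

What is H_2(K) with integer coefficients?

H_2 = Z.

Fix the vertex order 1 < 2 < 3 < 4 and write every simplex with vertices in increasing order. Then dim K = 2 and the simplices of K are:

  0-simplices (4): [1], [2], [3], [4]
  1-simplices (6): [1,2], [1,3], [1,4], [2,3], [2,4], [3,4]
  2-simplices (4): [1,2,3], [1,2,4], [1,3,4], [2,3,4]

giving chain groups C_0 ≅ Z^4, C_1 ≅ Z^6, C_2 ≅ Z^4.

Boundary ∂_1: C_1 → C_0 sends each edge [p,q] (with p < q) to q − p.
This gives a 4×6 integer matrix of rank 3; reducing to Smith normal form yields diagonal entries (1,1,1).

The boundary map ∂_2: C_2 → C_1 acts by ∂[p,q,r] = [q,r] − [p,r] + [p,q]. For instance
  ∂[2,3,4] = [3,4] − [2,4] + [2,3],
  ∂[1,3,4] = [3,4] − [1,4] + [1,3].
As a 6×4 matrix over Z this has rank 3, with invariant factors (1,1,1).

Computing H_k = (kernel of ∂_k) / (image of ∂_{k+1}):

  H_2: rank ker ∂_2 − rank ∂_3 = (4 − 3) − 0 = 1, and there is no ∂_3, so H_2 ≅ Z.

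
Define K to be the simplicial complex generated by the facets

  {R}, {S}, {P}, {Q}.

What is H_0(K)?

H_0 = Z^4.

Order the vertices as P < Q < R < S. Listing each simplex with vertices in this order, K has dimension 0 with simplices:

  0-simplices (4): P, Q, R, S

Hence C_0 ≅ Z^4.

Computing H_k = (kernel of ∂_k) / (image of ∂_{k+1}):

  H_0: rank C_0 − rank ∂_1 = 4 − 0 = 4, and there is no ∂_1, so H_0 ≅ Z^4.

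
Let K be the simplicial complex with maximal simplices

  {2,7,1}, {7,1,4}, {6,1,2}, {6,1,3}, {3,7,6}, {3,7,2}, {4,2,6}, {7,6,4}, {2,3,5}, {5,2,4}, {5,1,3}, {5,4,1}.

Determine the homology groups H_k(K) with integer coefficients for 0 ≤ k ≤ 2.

K has 7 vertices, 18 edges, 12 triangles.
rank ∂_0 = 0, rank ∂_1 = 6 ⇒ b_0 = 7 − 0 − 6 = 1; all invariant factors of ∂_1 are 1 so no torsion. So H_0 = Z.
rank ∂_1 = 6, rank ∂_2 = 12 ⇒ b_1 = 18 − 6 − 12 = 0; ∂_2 has invariant factor(s) [2] giving torsion. So H_1 = Z/2.
rank ∂_2 = 12, rank ∂_3 = 0 ⇒ b_2 = 12 − 12 − 0 = 0. So H_2 = 0.

H_0 ≅ Z,  H_1 ≅ Z/2,  H_2 = 0.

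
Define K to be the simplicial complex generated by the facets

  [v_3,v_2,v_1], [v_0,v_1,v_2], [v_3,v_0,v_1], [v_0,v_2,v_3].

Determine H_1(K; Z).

Fix the vertex order v_0 < v_1 < v_2 < v_3 and write every simplex with vertices in increasing order. Then dim K = 2 and the simplices of K are:

  0-simplices (4): [v_0], [v_1], [v_2], [v_3]
  1-simplices (6): [v_0,v_1], [v_0,v_2], [v_0,v_3], [v_1,v_2], [v_1,v_3], [v_2,v_3]
  2-simplices (4): [v_0,v_1,v_2], [v_0,v_1,v_3], [v_0,v_2,v_3], [v_1,v_2,v_3]

giving chain groups C_0 ≅ Z^4, C_1 ≅ Z^6, C_2 ≅ Z^4.

The boundary map ∂_1: C_1 → C_0 maps an edge to its endpoints' difference, ∂[p,q] = q − p. For instance
  ∂[v_1,v_2] = [v_2] − [v_1].
The 4×6 boundary matrix has rank 3 and Smith normal form diag(1,1,1).

∂_2: C_2 → C_1 acts by ∂[p,q,r] = [q,r] − [p,r] + [p,q]. For instance
  ∂[v_1,v_2,v_3] = [v_2,v_3] − [v_1,v_3] + [v_1,v_2],
  ∂[v_0,v_1,v_3] = [v_1,v_3] − [v_0,v_3] + [v_0,v_1].
The 6×4 boundary matrix has rank 3 and Smith normal form diag(1,1,1).

Computing H_k = (kernel of ∂_k) / (image of ∂_{k+1}):

  H_1: rank ker ∂_1 − rank ∂_2 = (6 − 3) − 3 = 0, and the invariant factors of ∂_2 are all 1, so H_1 ≅ 0.

H_1 = 0.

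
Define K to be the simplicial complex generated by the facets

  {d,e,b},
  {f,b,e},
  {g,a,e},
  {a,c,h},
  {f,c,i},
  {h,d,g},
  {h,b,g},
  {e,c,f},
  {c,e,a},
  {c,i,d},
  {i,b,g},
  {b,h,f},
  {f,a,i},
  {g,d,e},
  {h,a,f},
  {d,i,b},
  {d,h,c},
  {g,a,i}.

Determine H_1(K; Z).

H_1 ≅ Z ⊕ Z/2Z.

Order the vertices as a < b < c < d < e < f < g < h < i. Listing each simplex with vertices in this order, K has dimension 2 with simplices:

  0-simplices (9): a, b, c, d, e, f, g, h, i
  1-simplices (27): ac, ae, af, ag, ah, ai, bd, be, bf, bg, bh, bi, cd, ce, cf, ch, ci, de, dg, dh, di, ef, eg, fh, fi, gh, gi
  2-simplices (18): ace, ach, aeg, afh, afi, agi, bde, bdi, bef, bfh, bgh, bgi, cdh, cdi, cef, cfi, deg, dgh

Hence C_0 ≅ Z^9, C_1 ≅ Z^27, C_2 ≅ Z^18.

∂_1: C_1 → C_0 sends each edge [p,q] (with p < q) to q − p.
The 9×27 boundary matrix has rank 8 and Smith normal form diag(1,1,1,1,1,1,1,1).

∂_2: C_2 → C_1 maps a triangle to the signed sum of its edges. For instance
  ∂agi = gi − ai + ag,
  ∂dgh = gh − dh + dg.
As a 27×18 matrix over Z this has rank 18, with invariant factors (1,1,1,1,1,1,1,1,1,1,1,1,1,1,1,1,1,2).

Reading off H_k = ker ∂_k / im ∂_{k+1}:

  H_1: rank ker ∂_1 − rank ∂_2 = (27 − 8) − 18 = 1, and ∂_2 has invariant factor 2 > 1, so H_1 ≅ Z ⊕ Z/2Z.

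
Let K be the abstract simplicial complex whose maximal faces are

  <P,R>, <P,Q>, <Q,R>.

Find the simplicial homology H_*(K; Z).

K has 3 vertices, 3 edges.
rank ∂_0 = 0, rank ∂_1 = 2 ⇒ b_0 = 3 − 0 − 2 = 1; all invariant factors of ∂_1 are 1 so no torsion. So H_0 ≅ Z.
rank ∂_1 = 2, rank ∂_2 = 0 ⇒ b_1 = 3 − 2 − 0 = 1. So H_1 ≅ Z.

H_0 = Z,  H_1 = Z.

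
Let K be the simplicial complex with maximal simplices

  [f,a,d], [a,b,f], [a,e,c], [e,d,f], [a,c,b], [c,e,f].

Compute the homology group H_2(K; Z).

Order the vertices as a < b < c < d < e < f. Listing each simplex with vertices in this order, K has dimension 2 with simplices:

  0-simplices (6): a, b, c, d, e, f
  1-simplices (12): ab, ac, ad, ae, af, bc, bf, ce, cf, de, df, ef
  2-simplices (6): abc, abf, ace, adf, cef, def

giving chain groups C_0 ≅ Z^6, C_1 ≅ Z^12, C_2 ≅ Z^6.

The boundary map ∂_1: C_1 → C_0 maps an edge to its endpoints' difference, ∂[p,q] = q − p. For instance
  ∂cf = f − c.
As a 6×12 matrix over Z this has rank 5, with invariant factors (1,1,1,1,1).

The boundary map ∂_2: C_2 → C_1 maps a triangle to the signed sum of its edges. For instance
  ∂def = ef − df + de,
  ∂abc = bc − ac + ab.
This gives a 12×6 integer matrix of rank 6; reducing to Smith normal form yields diagonal entries (1,1,1,1,1,1).

Computing H_k = (kernel of ∂_k) / (image of ∂_{k+1}):

  H_2: rank ker ∂_2 − rank ∂_3 = (6 − 6) − 0 = 0, and there is no ∂_3, so H_2 = 0.

H_2 = 0.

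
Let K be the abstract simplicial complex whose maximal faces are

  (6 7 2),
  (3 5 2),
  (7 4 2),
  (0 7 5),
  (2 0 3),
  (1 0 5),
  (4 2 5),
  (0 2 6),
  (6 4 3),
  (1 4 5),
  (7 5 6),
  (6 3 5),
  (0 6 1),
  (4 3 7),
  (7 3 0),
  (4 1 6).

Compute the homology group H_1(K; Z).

H_1 ≅ Z^2.

Fix the vertex order 0 < 1 < 2 < 3 < 4 < 5 < 6 < 7 and write every simplex with vertices in increasing order. Then dim K = 2 and the simplices of K are:

  0-simplices (8): [0], [1], [2], [3], [4], [5], [6], [7]
  1-simplices (24): (24 of them)
  2-simplices (16): [0,1,5], [0,1,6], [0,2,3], [0,2,6], [0,3,7], [0,5,7], [1,4,5], [1,4,6], [2,3,5], [2,4,5], [2,4,7], [2,6,7], [3,4,6], [3,4,7], [3,5,6], [5,6,7]

giving chain groups C_0 ≅ Z^8, C_1 ≅ Z^24, C_2 ≅ Z^16.

The boundary map ∂_1: C_1 → C_0 maps an edge to its endpoints' difference, ∂[p,q] = q − p. For instance
  ∂[2,5] = [5] − [2].
The resulting 8×24 matrix has rank 7, and its Smith normal form has invariant factors (1,1,1,1,1,1,1).

∂_2: C_2 → C_1 maps a triangle to the signed sum of its edges. For instance
  ∂[2,4,5] = [4,5] − [2,5] + [2,4],
  ∂[3,4,6] = [4,6] − [3,6] + [3,4].
The 24×16 boundary matrix has rank 15 and Smith normal form diag(1,1,1,1,1,1,1,1,1,1,1,1,1,1,1).

Now H_k = ker ∂_k / im ∂_{k+1}, so:

  H_1: rank ker ∂_1 − rank ∂_2 = (24 − 7) − 15 = 2, and the invariant factors of ∂_2 are all 1, so H_1 ≅ Z^2.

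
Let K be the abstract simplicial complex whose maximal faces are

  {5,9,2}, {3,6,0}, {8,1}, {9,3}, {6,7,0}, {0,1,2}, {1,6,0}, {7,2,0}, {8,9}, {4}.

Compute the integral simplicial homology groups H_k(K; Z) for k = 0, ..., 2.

We work with the vertex ordering 0 < 1 < 2 < 3 < 4 < 5 < 6 < 7 < 8 < 9. The simplices of K, each written with vertices in increasing order, are:

  0-simplices (10): [0], [1], [2], [3], [4], [5], [6], [7], [8], [9]
  1-simplices (16): [0,1], [0,2], [0,3], [0,6], [0,7], [1,2], [1,6], [1,8], [2,5], [2,7], [2,9], [3,6], [3,9], [5,9], [6,7], [8,9]
  2-simplices (6): [0,1,2], [0,1,6], [0,2,7], [0,3,6], [0,6,7], [2,5,9]

giving chain groups C_0 ≅ Z^10, C_1 ≅ Z^16, C_2 ≅ Z^6.

Boundary ∂_1: C_1 → C_0 maps an edge to its endpoints' difference, ∂[p,q] = q − p.
The 10×16 boundary matrix has rank 8 and Smith normal form diag(1,1,1,1,1,1,1,1).

Boundary ∂_2: C_2 → C_1 acts by ∂[p,q,r] = [q,r] − [p,r] + [p,q]. For instance
  ∂[0,1,6] = [1,6] − [0,6] + [0,1],
  ∂[0,2,7] = [2,7] − [0,7] + [0,2].
The resulting 16×6 matrix has rank 6, and its Smith normal form has invariant factors (1,1,1,1,1,1).

Reading off H_k = ker ∂_k / im ∂_{k+1}:

  H_0: rank C_0 − rank ∂_1 = 10 − 8 = 2, and the invariant factors of ∂_1 are all 1, so H_0 = Z^2.
  H_1: rank ker ∂_1 − rank ∂_2 = (16 − 8) − 6 = 2, and the invariant factors of ∂_2 are all 1, so H_1 = Z^2.
  H_2: rank ker ∂_2 − rank ∂_3 = (6 − 6) − 0 = 0, and there is no ∂_3, so H_2 = 0.

H_0 = Z^2,  H_1 = Z^2,  H_2 = 0.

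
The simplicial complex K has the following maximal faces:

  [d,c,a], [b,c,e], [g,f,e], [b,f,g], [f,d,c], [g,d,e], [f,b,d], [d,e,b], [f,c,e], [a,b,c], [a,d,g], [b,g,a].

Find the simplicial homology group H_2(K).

We work with the vertex ordering a < b < c < d < e < f < g. The simplices of K, each written with vertices in increasing order, are:

  0-simplices (7): a, b, c, d, e, f, g
  1-simplices (18): ab, ac, ad, ag, bc, bd, be, bf, bg, cd, ce, cf, de, df, dg, ef, eg, fg
  2-simplices (12): abc, abg, acd, adg, bce, bde, bdf, bfg, cdf, cef, deg, efg

giving chain groups C_0 ≅ Z^7, C_1 ≅ Z^18, C_2 ≅ Z^12.

∂_1: C_1 → C_0 sends each edge [p,q] (with p < q) to q − p. For instance
  ∂be = e − b.
The resulting 7×18 matrix has rank 6, and its Smith normal form has invariant factors (1,1,1,1,1,1).

∂_2: C_2 → C_1 acts by ∂[p,q,r] = [q,r] − [p,r] + [p,q]. For instance
  ∂cef = ef − cf + ce,
  ∂adg = dg − ag + ad.
This gives a 18×12 integer matrix of rank 12; reducing to Smith normal form yields diagonal entries (1,1,1,1,1,1,1,1,1,1,1,2).

Now H_k = ker ∂_k / im ∂_{k+1}, so:

  H_2: rank ker ∂_2 − rank ∂_3 = (12 − 12) − 0 = 0, and there is no ∂_3, so H_2 = 0.

H_2 = 0.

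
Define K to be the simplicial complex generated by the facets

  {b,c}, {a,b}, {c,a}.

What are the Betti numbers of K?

Fix the vertex order a < b < c and write every simplex with vertices in increasing order. Then dim K = 1 and the simplices of K are:

  0-simplices (3): a, b, c
  1-simplices (3): ab, ac, bc

giving chain groups C_0 ≅ Z^3, C_1 ≅ Z^3.

The boundary map ∂_1: C_1 → C_0 is given by ∂[p,q] = [q] − [p]. For instance
  ∂ac = c − a.
The resulting 3×3 matrix has rank 2, and its Smith normal form has invariant factors (1,1).

Now H_k = ker ∂_k / im ∂_{k+1}, so:

  H_0: rank C_0 − rank ∂_1 = 3 − 2 = 1, and the invariant factors of ∂_1 are all 1, so H_0 ≅ Z.
  H_1: rank ker ∂_1 − rank ∂_2 = (3 − 2) − 0 = 1, and there is no ∂_2, so H_1 ≅ Z.

Hence the Betti numbers are b_0 = 1, b_1 = 1.

b_0 = 1, b_1 = 1.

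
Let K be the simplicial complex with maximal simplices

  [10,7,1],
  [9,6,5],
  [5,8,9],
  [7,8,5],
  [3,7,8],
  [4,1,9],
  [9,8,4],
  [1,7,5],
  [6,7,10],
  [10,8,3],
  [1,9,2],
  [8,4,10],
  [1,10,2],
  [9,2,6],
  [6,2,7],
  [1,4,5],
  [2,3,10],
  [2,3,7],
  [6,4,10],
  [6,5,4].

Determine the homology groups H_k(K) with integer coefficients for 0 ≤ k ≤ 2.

Take the total order 1 < 2 < 3 < 4 < 5 < 6 < 7 < 8 < 9 < 10 on the vertex set. Then K (dimension 2) consists of the simplices:

  0-simplices (10): [1], [2], [3], [4], [5], [6], [7], [8], [9], [10]
  1-simplices (30): (30 of them)
  2-simplices (20): (20 of them)

Hence C_0 ≅ Z^10, C_1 ≅ Z^30, C_2 ≅ Z^20.

Boundary ∂_1: C_1 → C_0 sends each edge [p,q] (with p < q) to q − p.
The 10×30 boundary matrix has rank 9 and Smith normal form diag(1,1,1,1,1,1,1,1,1).

Boundary ∂_2: C_2 → C_1 sends each 2-simplex [p,q,r] to [q,r] − [p,r] + [p,q]. For instance
  ∂[5,6,9] = [6,9] − [5,9] + [5,6],
  ∂[4,6,10] = [6,10] − [4,10] + [4,6].
The resulting 30×20 matrix has rank 20, and its Smith normal form has invariant factors (1,1,1,1,1,1,1,1,1,1,1,1,1,1,1,1,1,1,1,2).

Computing H_k = (kernel of ∂_k) / (image of ∂_{k+1}):

  H_0: rank C_0 − rank ∂_1 = 10 − 9 = 1, and the invariant factors of ∂_1 are all 1, so H_0 = Z.
  H_1: rank ker ∂_1 − rank ∂_2 = (30 − 9) − 20 = 1, and ∂_2 has invariant factor 2 > 1, so H_1 = Z ⊕ Z/2.
  H_2: rank ker ∂_2 − rank ∂_3 = (20 − 20) − 0 = 0, and there is no ∂_3, so H_2 = 0.

As a check, the Euler characteristic is 10 − 30 + 20 = 0, which agrees with 1 − 1 + 0 = 0.

H_0 = Z,  H_1 = Z ⊕ Z/2,  H_2 = 0.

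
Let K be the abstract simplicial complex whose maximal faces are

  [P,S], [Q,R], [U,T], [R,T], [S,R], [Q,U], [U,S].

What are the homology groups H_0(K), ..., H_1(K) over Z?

H_0 = Z,  H_1 = Z^2.

Take the total order P < Q < R < S < T < U on the vertex set. Then K (dimension 1) consists of the simplices:

  0-simplices (6): P, Q, R, S, T, U
  1-simplices (7): PS, QR, QU, RS, RT, SU, TU

giving chain groups C_0 ≅ Z^6, C_1 ≅ Z^7.

∂_1: C_1 → C_0 sends each edge [p,q] (with p < q) to q − p.
The 6×7 boundary matrix has rank 5 and Smith normal form diag(1,1,1,1,1).

From H_k ≅ ker(∂_k) / im(∂_{k+1}) we obtain:

  H_0: rank C_0 − rank ∂_1 = 6 − 5 = 1, and the invariant factors of ∂_1 are all 1, so H_0 = Z.
  H_1: rank ker ∂_1 − rank ∂_2 = (7 − 5) − 0 = 2, and there is no ∂_2, so H_1 = Z^2.

As a check, the Euler characteristic is 6 − 7 = -1, which agrees with 1 − 2 = -1.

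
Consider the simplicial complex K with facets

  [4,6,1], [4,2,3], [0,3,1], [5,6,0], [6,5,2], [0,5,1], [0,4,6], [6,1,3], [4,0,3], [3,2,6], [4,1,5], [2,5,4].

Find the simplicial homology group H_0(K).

K has 7 vertices, 18 edges, 12 triangles.
rank ∂_0 = 0, rank ∂_1 = 6 ⇒ b_0 = 7 − 0 − 6 = 1; all invariant factors of ∂_1 are 1 so no torsion. So H_0 = Z.

H_0 ≅ Z.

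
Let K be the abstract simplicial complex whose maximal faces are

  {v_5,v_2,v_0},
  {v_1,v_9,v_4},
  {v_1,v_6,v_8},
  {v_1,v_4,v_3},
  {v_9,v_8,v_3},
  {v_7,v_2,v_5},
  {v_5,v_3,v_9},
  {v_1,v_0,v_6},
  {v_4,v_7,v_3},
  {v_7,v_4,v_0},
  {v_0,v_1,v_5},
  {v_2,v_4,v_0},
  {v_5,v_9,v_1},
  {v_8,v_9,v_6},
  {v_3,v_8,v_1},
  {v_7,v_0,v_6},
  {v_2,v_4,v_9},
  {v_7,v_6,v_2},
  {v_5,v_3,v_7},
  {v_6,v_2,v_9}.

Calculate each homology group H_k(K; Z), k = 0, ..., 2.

Fix the vertex order v_0 < v_1 < v_2 < v_3 < v_4 < v_5 < v_6 < v_7 < v_8 < v_9 and write every simplex with vertices in increasing order. Then dim K = 2 and the simplices of K are:

  0-simplices (10): [v_0], [v_1], [v_2], [v_3], [v_4], [v_5], [v_6], [v_7], [v_8], [v_9]
  1-simplices (30): (30 of them)
  2-simplices (20): (20 of them)

so the chain groups are C_0 ≅ Z^10, C_1 ≅ Z^30, C_2 ≅ Z^20.

∂_1: C_1 → C_0 maps an edge to its endpoints' difference, ∂[p,q] = q − p.
The 10×30 boundary matrix has rank 9 and Smith normal form diag(1,1,1,1,1,1,1,1,1).

∂_2: C_2 → C_1 maps a triangle to the signed sum of its edges. For instance
  ∂[v_0,v_6,v_7] = [v_6,v_7] − [v_0,v_7] + [v_0,v_6],
  ∂[v_6,v_8,v_9] = [v_8,v_9] − [v_6,v_9] + [v_6,v_8].
As a 30×20 matrix over Z this has rank 20, with invariant factors (1,1,1,1,1,1,1,1,1,1,1,1,1,1,1,1,1,1,1,2).

From H_k ≅ ker(∂_k) / im(∂_{k+1}) we obtain:

  H_0: rank C_0 − rank ∂_1 = 10 − 9 = 1, and the invariant factors of ∂_1 are all 1, so H_0 = Z.
  H_1: rank ker ∂_1 − rank ∂_2 = (30 − 9) − 20 = 1, and ∂_2 has invariant factor 2 > 1, so H_1 = Z × Z/2.
  H_2: rank ker ∂_2 − rank ∂_3 = (20 − 20) − 0 = 0, and there is no ∂_3, so H_2 = 0.

H_0 = Z,  H_1 = Z × Z/2,  H_2 = 0.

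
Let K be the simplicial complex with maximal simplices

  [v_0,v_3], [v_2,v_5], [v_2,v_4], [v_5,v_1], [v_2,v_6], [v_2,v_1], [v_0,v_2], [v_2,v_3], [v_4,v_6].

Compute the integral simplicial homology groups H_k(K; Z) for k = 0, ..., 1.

We work with the vertex ordering v_0 < v_1 < v_2 < v_3 < v_4 < v_5 < v_6. The simplices of K, each written with vertices in increasing order, are:

  0-simplices (7): [v_0], [v_1], [v_2], [v_3], [v_4], [v_5], [v_6]
  1-simplices (9): [v_0,v_2], [v_0,v_3], [v_1,v_2], [v_1,v_5], [v_2,v_3], [v_2,v_4], [v_2,v_5], [v_2,v_6], [v_4,v_6]

Hence C_0 ≅ Z^7, C_1 ≅ Z^9.

∂_1: C_1 → C_0 sends each edge [p,q] (with p < q) to q − p.
The resulting 7×9 matrix has rank 6, and its Smith normal form has invariant factors (1,1,1,1,1,1).

From H_k ≅ ker(∂_k) / im(∂_{k+1}) we obtain:

  H_0: rank C_0 − rank ∂_1 = 7 − 6 = 1, and the invariant factors of ∂_1 are all 1, so H_0 ≅ Z.
  H_1: rank ker ∂_1 − rank ∂_2 = (9 − 6) − 0 = 3, and there is no ∂_2, so H_1 ≅ Z^3.

As a check, the Euler characteristic is 7 − 9 = -2, which agrees with 1 − 3 = -2.
(K is a triangulation of a wedge of 3 circles.)

H_0 = Z,  H_1 = Z^3.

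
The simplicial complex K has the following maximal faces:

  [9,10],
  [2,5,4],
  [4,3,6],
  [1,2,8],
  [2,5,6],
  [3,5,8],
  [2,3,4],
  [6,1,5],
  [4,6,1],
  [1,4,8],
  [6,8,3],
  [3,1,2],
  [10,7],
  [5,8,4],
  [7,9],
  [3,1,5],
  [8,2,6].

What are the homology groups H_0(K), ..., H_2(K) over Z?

Fix the vertex order 1 < 2 < 3 < 4 < 5 < 6 < 7 < 8 < 9 < 10 and write every simplex with vertices in increasing order. Then dim K = 2 and the simplices of K are:

  0-simplices (10): [1], [2], [3], [4], [5], [6], [7], [8], [9], [10]
  1-simplices (24): (24 of them)
  2-simplices (14): [1,2,3], [1,2,8], [1,3,5], [1,4,6], [1,4,8], [1,5,6], [2,3,4], [2,4,5], [2,5,6], [2,6,8], [3,4,6], [3,5,8], [3,6,8], [4,5,8]

giving chain groups C_0 ≅ Z^10, C_1 ≅ Z^24, C_2 ≅ Z^14.

The boundary map ∂_1: C_1 → C_0 maps an edge to its endpoints' difference, ∂[p,q] = q − p.
This gives a 10×24 integer matrix of rank 8; reducing to Smith normal form yields diagonal entries (1,1,1,1,1,1,1,1).

∂_2: C_2 → C_1 sends each 2-simplex [p,q,r] to [q,r] − [p,r] + [p,q]. For instance
  ∂[3,4,6] = [4,6] − [3,6] + [3,4],
  ∂[3,6,8] = [6,8] − [3,8] + [3,6].
The resulting 24×14 matrix has rank 13, and its Smith normal form has invariant factors (1,1,1,1,1,1,1,1,1,1,1,1,1).

From H_k ≅ ker(∂_k) / im(∂_{k+1}) we obtain:

  H_0: rank C_0 − rank ∂_1 = 10 − 8 = 2, and the invariant factors of ∂_1 are all 1, so H_0 ≅ Z^2.
  H_1: rank ker ∂_1 − rank ∂_2 = (24 − 8) − 13 = 3, and the invariant factors of ∂_2 are all 1, so H_1 ≅ Z^3.
  H_2: rank ker ∂_2 − rank ∂_3 = (14 − 13) − 0 = 1, and there is no ∂_3, so H_2 ≅ Z.

As a check, the Euler characteristic is 10 − 24 + 14 = 0, which agrees with 2 − 3 + 1 = 0.
(K is a triangulation of the disjoint union of the circle S^1 and the torus T^2.)

H_0 = Z^2,  H_1 = Z^3,  H_2 = Z.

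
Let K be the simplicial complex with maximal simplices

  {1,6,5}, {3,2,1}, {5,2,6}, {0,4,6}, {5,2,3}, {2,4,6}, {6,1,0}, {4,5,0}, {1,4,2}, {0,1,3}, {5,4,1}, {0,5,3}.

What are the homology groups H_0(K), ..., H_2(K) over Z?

H_0 = Z,  H_1 = Z/2,  H_2 = 0.

We work with the vertex ordering 0 < 1 < 2 < 3 < 4 < 5 < 6. The simplices of K, each written with vertices in increasing order, are:

  0-simplices (7): [0], [1], [2], [3], [4], [5], [6]
  1-simplices (18): [0,1], [0,3], [0,4], [0,5], [0,6], [1,2], [1,3], [1,4], [1,5], [1,6], [2,3], [2,4], [2,5], [2,6], [3,5], [4,5], [4,6], [5,6]
  2-simplices (12): [0,1,3], [0,1,6], [0,3,5], [0,4,5], [0,4,6], [1,2,3], [1,2,4], [1,4,5], [1,5,6], [2,3,5], [2,4,6], [2,5,6]

giving chain groups C_0 ≅ Z^7, C_1 ≅ Z^18, C_2 ≅ Z^12.

∂_1: C_1 → C_0 maps an edge to its endpoints' difference, ∂[p,q] = q − p.
This gives a 7×18 integer matrix of rank 6; reducing to Smith normal form yields diagonal entries (1,1,1,1,1,1).

∂_2: C_2 → C_1 sends each 2-simplex [p,q,r] to [q,r] − [p,r] + [p,q]. For instance
  ∂[2,3,5] = [3,5] − [2,5] + [2,3],
  ∂[1,5,6] = [5,6] − [1,6] + [1,5].
The 18×12 boundary matrix has rank 12 and Smith normal form diag(1,1,1,1,1,1,1,1,1,1,1,2).

Now H_k = ker ∂_k / im ∂_{k+1}, so:

  H_0: rank C_0 − rank ∂_1 = 7 − 6 = 1, and the invariant factors of ∂_1 are all 1, so H_0 ≅ Z.
  H_1: rank ker ∂_1 − rank ∂_2 = (18 − 6) − 12 = 0, and ∂_2 has invariant factor 2 > 1, so H_1 ≅ Z/2.
  H_2: rank ker ∂_2 − rank ∂_3 = (12 − 12) − 0 = 0, and there is no ∂_3, so H_2 ≅ 0.

As a check, the Euler characteristic is 7 − 18 + 12 = 1, which agrees with 1 − 0 + 0 = 1.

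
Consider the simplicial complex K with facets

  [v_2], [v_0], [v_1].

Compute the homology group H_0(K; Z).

H_0 ≅ Z^3.

We work with the vertex ordering v_0 < v_1 < v_2. The simplices of K, each written with vertices in increasing order, are:

  0-simplices (3): [v_0], [v_1], [v_2]

so the chain groups are C_0 ≅ Z^3.

Reading off H_k = ker ∂_k / im ∂_{k+1}:

  H_0: rank C_0 − rank ∂_1 = 3 − 0 = 3, and there is no ∂_1, so H_0 ≅ Z^3.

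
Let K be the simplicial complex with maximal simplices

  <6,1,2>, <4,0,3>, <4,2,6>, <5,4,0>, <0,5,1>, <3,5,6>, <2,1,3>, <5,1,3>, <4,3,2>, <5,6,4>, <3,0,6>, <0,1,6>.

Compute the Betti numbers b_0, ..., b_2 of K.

Take the total order 0 < 1 < 2 < 3 < 4 < 5 < 6 on the vertex set. Then K (dimension 2) consists of the simplices:

  0-simplices (7): [0], [1], [2], [3], [4], [5], [6]
  1-simplices (18): [0,1], [0,3], [0,4], [0,5], [0,6], [1,2], [1,3], [1,5], [1,6], [2,3], [2,4], [2,6], [3,4], [3,5], [3,6], [4,5], [4,6], [5,6]
  2-simplices (12): [0,1,5], [0,1,6], [0,3,4], [0,3,6], [0,4,5], [1,2,3], [1,2,6], [1,3,5], [2,3,4], [2,4,6], [3,5,6], [4,5,6]

so the chain groups are C_0 ≅ Z^7, C_1 ≅ Z^18, C_2 ≅ Z^12.

Boundary ∂_1: C_1 → C_0 sends each edge [p,q] (with p < q) to q − p. For instance
  ∂[2,3] = [3] − [2].
The resulting 7×18 matrix has rank 6, and its Smith normal form has invariant factors (1,1,1,1,1,1).

∂_2: C_2 → C_1 acts by ∂[p,q,r] = [q,r] − [p,r] + [p,q]. For instance
  ∂[0,3,4] = [3,4] − [0,4] + [0,3],
  ∂[1,3,5] = [3,5] − [1,5] + [1,3].
As a 18×12 matrix over Z this has rank 12, with invariant factors (1,1,1,1,1,1,1,1,1,1,1,2).

Now H_k = ker ∂_k / im ∂_{k+1}, so:

  H_0: rank C_0 − rank ∂_1 = 7 − 6 = 1, and the invariant factors of ∂_1 are all 1, so H_0 ≅ Z.
  H_1: rank ker ∂_1 − rank ∂_2 = (18 − 6) − 12 = 0, and ∂_2 has invariant factor 2 > 1, so H_1 ≅ Z/2.
  H_2: rank ker ∂_2 − rank ∂_3 = (12 − 12) − 0 = 0, and there is no ∂_3, so H_2 ≅ 0.

As a check, the Euler characteristic is 7 − 18 + 12 = 1, which agrees with 1 − 0 + 0 = 1.

Hence the Betti numbers are b_0 = 1, b_1 = 0, b_2 = 0.

b_0 = 1, b_1 = 0, b_2 = 0.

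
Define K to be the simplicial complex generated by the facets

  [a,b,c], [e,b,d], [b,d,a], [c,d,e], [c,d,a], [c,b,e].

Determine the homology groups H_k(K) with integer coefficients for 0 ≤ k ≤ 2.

We work with the vertex ordering a < b < c < d < e. The simplices of K, each written with vertices in increasing order, are:

  0-simplices (5): a, b, c, d, e
  1-simplices (9): ab, ac, ad, bc, bd, be, cd, ce, de
  2-simplices (6): abc, abd, acd, bce, bde, cde

so the chain groups are C_0 ≅ Z^5, C_1 ≅ Z^9, C_2 ≅ Z^6.

Boundary ∂_1: C_1 → C_0 sends each edge [p,q] (with p < q) to q − p.
The resulting 5×9 matrix has rank 4, and its Smith normal form has invariant factors (1,1,1,1).

Boundary ∂_2: C_2 → C_1 acts by ∂[p,q,r] = [q,r] − [p,r] + [p,q]. For instance
  ∂abd = bd − ad + ab,
  ∂acd = cd − ad + ac.
This gives a 9×6 integer matrix of rank 5; reducing to Smith normal form yields diagonal entries (1,1,1,1,1).

From H_k ≅ ker(∂_k) / im(∂_{k+1}) we obtain:

  H_0: rank C_0 − rank ∂_1 = 5 − 4 = 1, and the invariant factors of ∂_1 are all 1, so H_0 ≅ Z.
  H_1: rank ker ∂_1 − rank ∂_2 = (9 − 4) − 5 = 0, and the invariant factors of ∂_2 are all 1, so H_1 ≅ 0.
  H_2: rank ker ∂_2 − rank ∂_3 = (6 − 5) − 0 = 1, and there is no ∂_3, so H_2 ≅ Z.

(K is a triangulation of the 2-sphere S^2.)

H_0 ≅ Z,  H_1 = 0,  H_2 ≅ Z.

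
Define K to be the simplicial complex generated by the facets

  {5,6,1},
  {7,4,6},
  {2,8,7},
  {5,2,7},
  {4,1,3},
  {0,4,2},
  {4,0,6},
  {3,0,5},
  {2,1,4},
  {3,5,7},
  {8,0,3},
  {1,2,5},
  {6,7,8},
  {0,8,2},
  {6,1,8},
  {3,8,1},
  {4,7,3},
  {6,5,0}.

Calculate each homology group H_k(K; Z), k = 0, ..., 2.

H_0 ≅ Z,  H_1 ≅ Z^2,  H_2 ≅ Z.

Take the total order 0 < 1 < 2 < 3 < 4 < 5 < 6 < 7 < 8 on the vertex set. Then K (dimension 2) consists of the simplices:

  0-simplices (9): [0], [1], [2], [3], [4], [5], [6], [7], [8]
  1-simplices (27): (27 of them)
  2-simplices (18): [0,2,4], [0,2,8], [0,3,5], [0,3,8], [0,4,6], [0,5,6], [1,2,4], [1,2,5], [1,3,4], [1,3,8], [1,5,6], [1,6,8], [2,5,7], [2,7,8], [3,4,7], [3,5,7], [4,6,7], [6,7,8]

Hence C_0 ≅ Z^9, C_1 ≅ Z^27, C_2 ≅ Z^18.

∂_1: C_1 → C_0 sends each edge [p,q] (with p < q) to q − p.
This gives a 9×27 integer matrix of rank 8; reducing to Smith normal form yields diagonal entries (1,1,1,1,1,1,1,1).

∂_2: C_2 → C_1 maps a triangle to the signed sum of its edges. For instance
  ∂[0,4,6] = [4,6] − [0,6] + [0,4],
  ∂[4,6,7] = [6,7] − [4,7] + [4,6].
As a 27×18 matrix over Z this has rank 17, with invariant factors (1,1,1,1,1,1,1,1,1,1,1,1,1,1,1,1,1).

Now H_k = ker ∂_k / im ∂_{k+1}, so:

  H_0: rank C_0 − rank ∂_1 = 9 − 8 = 1, and the invariant factors of ∂_1 are all 1, so H_0 = Z.
  H_1: rank ker ∂_1 − rank ∂_2 = (27 − 8) − 17 = 2, and the invariant factors of ∂_2 are all 1, so H_1 = Z^2.
  H_2: rank ker ∂_2 − rank ∂_3 = (18 − 17) − 0 = 1, and there is no ∂_3, so H_2 = Z.

As a check, the Euler characteristic is 9 − 27 + 18 = 0, which agrees with 1 − 2 + 1 = 0.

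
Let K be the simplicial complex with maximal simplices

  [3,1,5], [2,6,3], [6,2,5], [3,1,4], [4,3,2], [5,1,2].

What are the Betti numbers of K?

Order the vertices as 1 < 2 < 3 < 4 < 5 < 6. Listing each simplex with vertices in this order, K has dimension 2 with simplices:

  0-simplices (6): [1], [2], [3], [4], [5], [6]
  1-simplices (12): [1,2], [1,3], [1,4], [1,5], [2,3], [2,4], [2,5], [2,6], [3,4], [3,5], [3,6], [5,6]
  2-simplices (6): [1,2,5], [1,3,4], [1,3,5], [2,3,4], [2,3,6], [2,5,6]

Hence C_0 ≅ Z^6, C_1 ≅ Z^12, C_2 ≅ Z^6.

The boundary map ∂_1: C_1 → C_0 is given by ∂[p,q] = [q] − [p].
The 6×12 boundary matrix has rank 5 and Smith normal form diag(1,1,1,1,1).

Boundary ∂_2: C_2 → C_1 acts by ∂[p,q,r] = [q,r] − [p,r] + [p,q]. For instance
  ∂[1,3,4] = [3,4] − [1,4] + [1,3],
  ∂[2,5,6] = [5,6] − [2,6] + [2,5].
The resulting 12×6 matrix has rank 6, and its Smith normal form has invariant factors (1,1,1,1,1,1).

From H_k ≅ ker(∂_k) / im(∂_{k+1}) we obtain:

  H_0: rank C_0 − rank ∂_1 = 6 − 5 = 1, and the invariant factors of ∂_1 are all 1, so H_0 = Z.
  H_1: rank ker ∂_1 − rank ∂_2 = (12 − 5) − 6 = 1, and the invariant factors of ∂_2 are all 1, so H_1 = Z.
  H_2: rank ker ∂_2 − rank ∂_3 = (6 − 6) − 0 = 0, and there is no ∂_3, so H_2 = 0.

(K is a triangulation of the cylinder S^1 x I.)

Hence the Betti numbers are b_0 = 1, b_1 = 1, b_2 = 0.

b_0 = 1, b_1 = 1, b_2 = 0.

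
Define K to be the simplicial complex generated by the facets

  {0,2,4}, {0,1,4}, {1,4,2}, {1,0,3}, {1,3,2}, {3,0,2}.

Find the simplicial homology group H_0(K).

H_0 ≅ Z.

Fix the vertex order 0 < 1 < 2 < 3 < 4 and write every simplex with vertices in increasing order. Then dim K = 2 and the simplices of K are:

  0-simplices (5): [0], [1], [2], [3], [4]
  1-simplices (9): [0,1], [0,2], [0,3], [0,4], [1,2], [1,3], [1,4], [2,3], [2,4]
  2-simplices (6): [0,1,3], [0,1,4], [0,2,3], [0,2,4], [1,2,3], [1,2,4]

Hence C_0 ≅ Z^5, C_1 ≅ Z^9, C_2 ≅ Z^6.

The boundary map ∂_1: C_1 → C_0 maps an edge to its endpoints' difference, ∂[p,q] = q − p. For instance
  ∂[2,3] = [3] − [2].
The resulting 5×9 matrix has rank 4, and its Smith normal form has invariant factors (1,1,1,1).

∂_2: C_2 → C_1 sends each 2-simplex [p,q,r] to [q,r] − [p,r] + [p,q]. For instance
  ∂[0,2,3] = [2,3] − [0,3] + [0,2],
  ∂[1,2,3] = [2,3] − [1,3] + [1,2].
The 9×6 boundary matrix has rank 5 and Smith normal form diag(1,1,1,1,1).

From H_k ≅ ker(∂_k) / im(∂_{k+1}) we obtain:

  H_0: rank C_0 − rank ∂_1 = 5 − 4 = 1, and the invariant factors of ∂_1 are all 1, so H_0 = Z.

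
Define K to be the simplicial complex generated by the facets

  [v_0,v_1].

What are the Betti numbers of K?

b_0 = 1, b_1 = 0.

K has 2 vertices, 1 edge.
rank ∂_0 = 0, rank ∂_1 = 1 ⇒ b_0 = 2 − 0 − 1 = 1; all invariant factors of ∂_1 are 1 so no torsion. So H_0 ≅ Z.
rank ∂_1 = 1, rank ∂_2 = 0 ⇒ b_1 = 1 − 1 − 0 = 0. So H_1 ≅ 0.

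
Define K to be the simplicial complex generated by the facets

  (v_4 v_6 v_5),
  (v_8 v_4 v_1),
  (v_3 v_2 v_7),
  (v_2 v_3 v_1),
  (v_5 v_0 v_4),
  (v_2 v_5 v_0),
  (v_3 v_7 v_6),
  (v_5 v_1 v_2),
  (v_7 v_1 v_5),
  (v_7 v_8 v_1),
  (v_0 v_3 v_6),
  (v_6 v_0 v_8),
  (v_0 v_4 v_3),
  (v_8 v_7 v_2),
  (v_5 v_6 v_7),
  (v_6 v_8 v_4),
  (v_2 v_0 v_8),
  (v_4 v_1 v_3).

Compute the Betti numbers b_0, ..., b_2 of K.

b_0 = 1, b_1 = 1, b_2 = 0.

We work with the vertex ordering v_0 < v_1 < v_2 < v_3 < v_4 < v_5 < v_6 < v_7 < v_8. The simplices of K, each written with vertices in increasing order, are:

  0-simplices (9): [v_0], [v_1], [v_2], [v_3], [v_4], [v_5], [v_6], [v_7], [v_8]
  1-simplices (27): (27 of them)
  2-simplices (18): (18 of them)

so the chain groups are C_0 ≅ Z^9, C_1 ≅ Z^27, C_2 ≅ Z^18.

Boundary ∂_1: C_1 → C_0 is given by ∂[p,q] = [q] − [p].
This gives a 9×27 integer matrix of rank 8; reducing to Smith normal form yields diagonal entries (1,1,1,1,1,1,1,1).

∂_2: C_2 → C_1 maps a triangle to the signed sum of its edges. For instance
  ∂[v_0,v_3,v_4] = [v_3,v_4] − [v_0,v_4] + [v_0,v_3],
  ∂[v_0,v_2,v_5] = [v_2,v_5] − [v_0,v_5] + [v_0,v_2].
As a 27×18 matrix over Z this has rank 18, with invariant factors (1,1,1,1,1,1,1,1,1,1,1,1,1,1,1,1,1,2).

From H_k ≅ ker(∂_k) / im(∂_{k+1}) we obtain:

  H_0: rank C_0 − rank ∂_1 = 9 − 8 = 1, and the invariant factors of ∂_1 are all 1, so H_0 ≅ Z.
  H_1: rank ker ∂_1 − rank ∂_2 = (27 − 8) − 18 = 1, and ∂_2 has invariant factor 2 > 1, so H_1 ≅ Z ⊕ Z/2.
  H_2: rank ker ∂_2 − rank ∂_3 = (18 − 18) − 0 = 0, and there is no ∂_3, so H_2 ≅ 0.

Hence the Betti numbers are b_0 = 1, b_1 = 1, b_2 = 0.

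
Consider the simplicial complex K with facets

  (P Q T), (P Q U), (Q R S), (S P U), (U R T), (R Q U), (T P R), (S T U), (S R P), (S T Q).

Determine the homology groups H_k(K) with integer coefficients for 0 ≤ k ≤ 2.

Order the vertices as P < Q < R < S < T < U. Listing each simplex with vertices in this order, K has dimension 2 with simplices:

  0-simplices (6): P, Q, R, S, T, U
  1-simplices (15): PQ, PR, PS, PT, PU, QR, QS, QT, QU, RS, RT, RU, ST, SU, TU
  2-simplices (10): PQT, PQU, PRS, PRT, PSU, QRS, QRU, QST, RTU, STU

giving chain groups C_0 ≅ Z^6, C_1 ≅ Z^15, C_2 ≅ Z^10.

The boundary map ∂_1: C_1 → C_0 is given by ∂[p,q] = [q] − [p]. For instance
  ∂QR = R − Q.
The 6×15 boundary matrix has rank 5 and Smith normal form diag(1,1,1,1,1).

∂_2: C_2 → C_1 acts by ∂[p,q,r] = [q,r] − [p,r] + [p,q]. For instance
  ∂QRS = RS − QS + QR,
  ∂PSU = SU − PU + PS.
This gives a 15×10 integer matrix of rank 10; reducing to Smith normal form yields diagonal entries (1,1,1,1,1,1,1,1,1,2).

Computing H_k = (kernel of ∂_k) / (image of ∂_{k+1}):

  H_0: rank C_0 − rank ∂_1 = 6 − 5 = 1, and the invariant factors of ∂_1 are all 1, so H_0 = Z.
  H_1: rank ker ∂_1 − rank ∂_2 = (15 − 5) − 10 = 0, and ∂_2 has invariant factor 2 > 1, so H_1 = Z/2.
  H_2: rank ker ∂_2 − rank ∂_3 = (10 − 10) − 0 = 0, and there is no ∂_3, so H_2 = 0.

H_0 = Z,  H_1 = Z/2,  H_2 = 0.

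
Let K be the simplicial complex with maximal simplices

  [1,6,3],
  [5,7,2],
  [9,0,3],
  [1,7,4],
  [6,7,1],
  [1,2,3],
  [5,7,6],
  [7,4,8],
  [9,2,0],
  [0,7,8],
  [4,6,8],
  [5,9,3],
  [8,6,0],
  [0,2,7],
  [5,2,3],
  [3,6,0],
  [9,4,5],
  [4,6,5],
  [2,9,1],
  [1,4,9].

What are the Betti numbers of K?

b_0 = 1, b_1 = 1, b_2 = 0.

K has 10 vertices, 30 edges, 20 triangles.
rank ∂_0 = 0, rank ∂_1 = 9 ⇒ b_0 = 10 − 0 − 9 = 1; all invariant factors of ∂_1 are 1 so no torsion. So H_0 ≅ Z.
rank ∂_1 = 9, rank ∂_2 = 20 ⇒ b_1 = 30 − 9 − 20 = 1; ∂_2 has invariant factor(s) [2] giving torsion. So H_1 ≅ Z ⊕ Z/2Z.
rank ∂_2 = 20, rank ∂_3 = 0 ⇒ b_2 = 20 − 20 − 0 = 0. So H_2 ≅ 0.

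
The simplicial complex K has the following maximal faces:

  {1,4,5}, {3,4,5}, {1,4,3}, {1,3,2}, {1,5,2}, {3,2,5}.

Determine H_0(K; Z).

H_0 = Z.

K has 5 vertices, 9 edges, 6 triangles.
rank ∂_0 = 0, rank ∂_1 = 4 ⇒ b_0 = 5 − 0 − 4 = 1; all invariant factors of ∂_1 are 1 so no torsion. So H_0 = Z.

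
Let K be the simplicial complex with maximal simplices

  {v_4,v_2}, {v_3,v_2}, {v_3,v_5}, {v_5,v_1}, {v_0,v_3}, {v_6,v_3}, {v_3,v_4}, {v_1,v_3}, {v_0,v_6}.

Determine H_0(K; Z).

H_0 = Z.

Take the total order v_0 < v_1 < v_2 < v_3 < v_4 < v_5 < v_6 on the vertex set. Then K (dimension 1) consists of the simplices:

  0-simplices (7): [v_0], [v_1], [v_2], [v_3], [v_4], [v_5], [v_6]
  1-simplices (9): [v_0,v_3], [v_0,v_6], [v_1,v_3], [v_1,v_5], [v_2,v_3], [v_2,v_4], [v_3,v_4], [v_3,v_5], [v_3,v_6]

giving chain groups C_0 ≅ Z^7, C_1 ≅ Z^9.

The boundary map ∂_1: C_1 → C_0 is given by ∂[p,q] = [q] − [p]. For instance
  ∂[v_1,v_3] = [v_3] − [v_1].
As a 7×9 matrix over Z this has rank 6, with invariant factors (1,1,1,1,1,1).

From H_k ≅ ker(∂_k) / im(∂_{k+1}) we obtain:

  H_0: rank C_0 − rank ∂_1 = 7 − 6 = 1, and the invariant factors of ∂_1 are all 1, so H_0 ≅ Z.

(K is a triangulation of a wedge of 3 circles.)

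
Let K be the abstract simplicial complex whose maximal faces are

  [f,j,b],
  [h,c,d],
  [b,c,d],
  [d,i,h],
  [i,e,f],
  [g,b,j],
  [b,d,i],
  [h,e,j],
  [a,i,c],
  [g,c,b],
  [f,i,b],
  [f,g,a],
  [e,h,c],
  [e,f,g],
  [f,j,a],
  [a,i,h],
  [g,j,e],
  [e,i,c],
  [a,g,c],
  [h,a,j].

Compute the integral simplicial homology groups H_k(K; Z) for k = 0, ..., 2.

K has 10 vertices, 30 edges, 20 triangles.
rank ∂_0 = 0, rank ∂_1 = 9 ⇒ b_0 = 10 − 0 − 9 = 1; all invariant factors of ∂_1 are 1 so no torsion. So H_0 ≅ Z.
rank ∂_1 = 9, rank ∂_2 = 20 ⇒ b_1 = 30 − 9 − 20 = 1; ∂_2 has invariant factor(s) [2] giving torsion. So H_1 ≅ Z ⊕ Z_2.
rank ∂_2 = 20, rank ∂_3 = 0 ⇒ b_2 = 20 − 20 − 0 = 0. So H_2 ≅ 0.

H_0 = Z,  H_1 = Z ⊕ Z_2,  H_2 = 0.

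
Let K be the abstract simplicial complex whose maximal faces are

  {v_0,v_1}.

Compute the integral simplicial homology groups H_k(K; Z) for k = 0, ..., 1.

Fix the vertex order v_0 < v_1 and write every simplex with vertices in increasing order. Then dim K = 1 and the simplices of K are:

  0-simplices (2): [v_0], [v_1]
  1-simplices (1): [v_0,v_1]

Hence C_0 ≅ Z^2, C_1 ≅ Z^1.

Boundary ∂_1: C_1 → C_0 maps an edge to its endpoints' difference, ∂[p,q] = q − p. For instance
  ∂[v_0,v_1] = [v_1] − [v_0].
The 2×1 boundary matrix has rank 1 and Smith normal form diag(1).

Computing H_k = (kernel of ∂_k) / (image of ∂_{k+1}):

  H_0: rank C_0 − rank ∂_1 = 2 − 1 = 1, and the invariant factors of ∂_1 are all 1, so H_0 = Z.
  H_1: rank ker ∂_1 − rank ∂_2 = (1 − 1) − 0 = 0, and there is no ∂_2, so H_1 = 0.

As a check, the Euler characteristic is 2 − 1 = 1, which agrees with 1 − 0 = 1.

H_0 = Z,  H_1 = 0.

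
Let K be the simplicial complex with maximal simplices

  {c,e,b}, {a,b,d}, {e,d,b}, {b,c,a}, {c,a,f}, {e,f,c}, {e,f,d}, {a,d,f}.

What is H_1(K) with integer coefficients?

Fix the vertex order a < b < c < d < e < f and write every simplex with vertices in increasing order. Then dim K = 2 and the simplices of K are:

  0-simplices (6): a, b, c, d, e, f
  1-simplices (12): ab, ac, ad, af, bc, bd, be, ce, cf, de, df, ef
  2-simplices (8): abc, abd, acf, adf, bce, bde, cef, def

Hence C_0 ≅ Z^6, C_1 ≅ Z^12, C_2 ≅ Z^8.

The boundary map ∂_1: C_1 → C_0 sends each edge [p,q] (with p < q) to q − p. For instance
  ∂bd = d − b.
The 6×12 boundary matrix has rank 5 and Smith normal form diag(1,1,1,1,1).

∂_2: C_2 → C_1 acts by ∂[p,q,r] = [q,r] − [p,r] + [p,q]. For instance
  ∂def = ef − df + de,
  ∂bde = de − be + bd.
The 12×8 boundary matrix has rank 7 and Smith normal form diag(1,1,1,1,1,1,1).

Computing H_k = (kernel of ∂_k) / (image of ∂_{k+1}):

  H_1: rank ker ∂_1 − rank ∂_2 = (12 − 5) − 7 = 0, and the invariant factors of ∂_2 are all 1, so H_1 = 0.

(K is a triangulation of the 2-sphere S^2.)

H_1 = 0.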